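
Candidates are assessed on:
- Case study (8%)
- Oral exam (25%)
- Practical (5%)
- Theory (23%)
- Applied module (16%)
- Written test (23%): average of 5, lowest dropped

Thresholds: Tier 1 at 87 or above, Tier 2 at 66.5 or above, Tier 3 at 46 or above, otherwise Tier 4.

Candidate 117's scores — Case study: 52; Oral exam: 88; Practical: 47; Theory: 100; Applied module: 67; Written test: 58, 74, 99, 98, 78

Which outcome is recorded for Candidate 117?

Written test: drop 58 → average of remaining 4 = 349/4 = 87.25
Weighted total:
  Case study 52 × 0.08 = 4.16
  Oral exam 88 × 0.25 = 22
  Practical 47 × 0.05 = 2.35
  Theory 100 × 0.23 = 23
  Applied module 67 × 0.16 = 10.72
  Written test 87.25 × 0.23 = 20.0675
Sum = 82.2975
82.2975 is ≥ 66.5 and < 87 → Tier 2

Tier 2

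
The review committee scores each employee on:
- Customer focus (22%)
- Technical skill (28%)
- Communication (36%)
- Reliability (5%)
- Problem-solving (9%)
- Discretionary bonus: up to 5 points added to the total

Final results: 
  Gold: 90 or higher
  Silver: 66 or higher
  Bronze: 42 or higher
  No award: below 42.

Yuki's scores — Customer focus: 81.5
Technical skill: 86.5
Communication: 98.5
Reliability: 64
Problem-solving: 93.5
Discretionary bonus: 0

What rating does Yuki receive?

Silver

Weighted total:
  Customer focus 81.5 × 0.22 = 17.93
  Technical skill 86.5 × 0.28 = 24.22
  Communication 98.5 × 0.36 = 35.46
  Reliability 64 × 0.05 = 3.2
  Problem-solving 93.5 × 0.09 = 8.415
Sum = 89.225
Discretionary bonus: 89.225 + 0 = 89.225
89.225 is ≥ 66 and < 90 → Silver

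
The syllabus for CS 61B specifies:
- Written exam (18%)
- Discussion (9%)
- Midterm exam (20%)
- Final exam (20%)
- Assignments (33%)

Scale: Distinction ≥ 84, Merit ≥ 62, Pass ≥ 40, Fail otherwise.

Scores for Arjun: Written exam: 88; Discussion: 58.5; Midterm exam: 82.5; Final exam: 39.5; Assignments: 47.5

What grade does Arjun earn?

Pass

Weighted total:
  Written exam 88 × 0.18 = 15.84
  Discussion 58.5 × 0.09 = 5.265
  Midterm exam 82.5 × 0.2 = 16.5
  Final exam 39.5 × 0.2 = 7.9
  Assignments 47.5 × 0.33 = 15.675
Sum = 61.18
61.18 is ≥ 40 and < 62 → Pass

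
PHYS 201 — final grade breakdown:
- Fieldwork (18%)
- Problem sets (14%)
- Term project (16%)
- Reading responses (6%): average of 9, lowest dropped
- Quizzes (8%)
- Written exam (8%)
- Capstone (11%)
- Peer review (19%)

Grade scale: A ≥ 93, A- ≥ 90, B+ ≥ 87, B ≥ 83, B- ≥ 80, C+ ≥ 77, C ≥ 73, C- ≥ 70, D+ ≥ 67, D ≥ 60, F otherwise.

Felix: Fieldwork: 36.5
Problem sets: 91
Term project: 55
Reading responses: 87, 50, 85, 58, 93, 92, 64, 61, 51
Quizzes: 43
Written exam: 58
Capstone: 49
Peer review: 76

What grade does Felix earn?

D

Reading responses: drop 50 → average of remaining 8 = 591/8 = 73.875
Weighted total:
  Fieldwork 36.5 × 0.18 = 6.57
  Problem sets 91 × 0.14 = 12.74
  Term project 55 × 0.16 = 8.8
  Reading responses 73.875 × 0.06 = 4.4325
  Quizzes 43 × 0.08 = 3.44
  Written exam 58 × 0.08 = 4.64
  Capstone 49 × 0.11 = 5.39
  Peer review 76 × 0.19 = 14.44
Sum = 60.4525
60.4525 is ≥ 60 and < 67 → D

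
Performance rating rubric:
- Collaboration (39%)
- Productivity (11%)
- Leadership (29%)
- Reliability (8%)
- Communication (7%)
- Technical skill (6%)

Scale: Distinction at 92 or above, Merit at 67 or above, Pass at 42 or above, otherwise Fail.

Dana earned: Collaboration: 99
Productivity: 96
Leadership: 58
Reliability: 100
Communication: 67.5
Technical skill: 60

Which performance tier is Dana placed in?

Weighted total:
  Collaboration 99 × 0.39 = 38.61
  Productivity 96 × 0.11 = 10.56
  Leadership 58 × 0.29 = 16.82
  Reliability 100 × 0.08 = 8
  Communication 67.5 × 0.07 = 4.725
  Technical skill 60 × 0.06 = 3.6
Sum = 82.315
82.315 is ≥ 67 and < 92 → Merit

Merit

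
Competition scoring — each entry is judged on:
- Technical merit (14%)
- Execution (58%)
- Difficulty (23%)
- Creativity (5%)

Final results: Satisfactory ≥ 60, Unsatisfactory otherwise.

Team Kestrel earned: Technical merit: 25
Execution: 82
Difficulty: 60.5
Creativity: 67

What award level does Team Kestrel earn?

Weighted total:
  Technical merit 25 × 0.14 = 3.5
  Execution 82 × 0.58 = 47.56
  Difficulty 60.5 × 0.23 = 13.915
  Creativity 67 × 0.05 = 3.35
Sum = 68.325
68.325 ≥ 60 → Satisfactory

Satisfactory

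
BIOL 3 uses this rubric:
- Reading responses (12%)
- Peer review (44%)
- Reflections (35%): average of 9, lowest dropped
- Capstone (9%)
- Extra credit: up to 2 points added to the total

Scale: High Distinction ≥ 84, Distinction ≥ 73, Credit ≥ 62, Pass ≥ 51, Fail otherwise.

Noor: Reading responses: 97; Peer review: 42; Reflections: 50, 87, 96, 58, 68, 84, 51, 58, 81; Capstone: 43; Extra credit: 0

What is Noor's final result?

Pass

Reflections: drop 50 → average of remaining 8 = 583/8 = 72.875
Weighted total:
  Reading responses 97 × 0.12 = 11.64
  Peer review 42 × 0.44 = 18.48
  Reflections 72.875 × 0.35 = 25.50625
  Capstone 43 × 0.09 = 3.87
Sum = 59.49625
Extra credit: 59.49625 + 0 = 59.49625
59.49625 is ≥ 51 and < 62 → Pass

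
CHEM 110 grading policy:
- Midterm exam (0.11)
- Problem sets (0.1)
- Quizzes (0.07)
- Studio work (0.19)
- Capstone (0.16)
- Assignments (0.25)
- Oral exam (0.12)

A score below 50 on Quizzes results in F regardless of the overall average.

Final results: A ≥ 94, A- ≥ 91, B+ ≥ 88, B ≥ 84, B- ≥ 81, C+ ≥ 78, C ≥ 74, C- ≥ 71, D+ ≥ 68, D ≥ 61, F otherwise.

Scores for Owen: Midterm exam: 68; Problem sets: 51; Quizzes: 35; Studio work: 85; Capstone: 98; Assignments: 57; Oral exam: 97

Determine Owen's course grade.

Quizzes score 35 < 50: minimum not met.
Weighted total:
  Midterm exam 68 × 0.11 = 7.48
  Problem sets 51 × 0.1 = 5.1
  Quizzes 35 × 0.07 = 2.45
  Studio work 85 × 0.19 = 16.15
  Capstone 98 × 0.16 = 15.68
  Assignments 57 × 0.25 = 14.25
  Oral exam 97 × 0.12 = 11.64
Sum = 72.75
Because the Quizzes minimum was not met, the result is F.

F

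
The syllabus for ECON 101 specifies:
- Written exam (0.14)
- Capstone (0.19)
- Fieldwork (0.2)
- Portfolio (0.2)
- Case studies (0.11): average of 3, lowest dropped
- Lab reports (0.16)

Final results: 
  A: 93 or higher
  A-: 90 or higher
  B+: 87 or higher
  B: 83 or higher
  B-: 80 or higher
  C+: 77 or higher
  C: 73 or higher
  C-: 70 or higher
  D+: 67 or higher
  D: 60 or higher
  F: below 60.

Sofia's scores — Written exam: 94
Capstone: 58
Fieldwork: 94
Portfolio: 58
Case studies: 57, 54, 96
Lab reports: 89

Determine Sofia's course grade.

Case studies: drop 54 → average of remaining 2 = 153/2 = 76.5
Weighted total:
  Written exam 94 × 0.14 = 13.16
  Capstone 58 × 0.19 = 11.02
  Fieldwork 94 × 0.2 = 18.8
  Portfolio 58 × 0.2 = 11.6
  Case studies 76.5 × 0.11 = 8.415
  Lab reports 89 × 0.16 = 14.24
Sum = 77.235
77.235 is ≥ 77 and < 80 → C+

C+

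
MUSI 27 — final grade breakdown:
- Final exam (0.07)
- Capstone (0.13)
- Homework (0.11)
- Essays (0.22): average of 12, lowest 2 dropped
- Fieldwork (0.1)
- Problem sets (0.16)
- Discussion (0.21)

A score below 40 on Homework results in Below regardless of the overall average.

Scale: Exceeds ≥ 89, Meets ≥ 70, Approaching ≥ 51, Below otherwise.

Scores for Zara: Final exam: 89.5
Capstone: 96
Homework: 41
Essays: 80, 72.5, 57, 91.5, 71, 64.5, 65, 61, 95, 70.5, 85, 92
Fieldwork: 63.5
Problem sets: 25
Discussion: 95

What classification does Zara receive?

Meets

Essays: drop 57, 61 → average of remaining 10 = 787/10 = 78.7
Homework score 41 ≥ 40: minimum met.
Weighted total:
  Final exam 89.5 × 0.07 = 6.265
  Capstone 96 × 0.13 = 12.48
  Homework 41 × 0.11 = 4.51
  Essays 78.7 × 0.22 = 17.314
  Fieldwork 63.5 × 0.1 = 6.35
  Problem sets 25 × 0.16 = 4
  Discussion 95 × 0.21 = 19.95
Sum = 70.869
70.869 is ≥ 70 and < 89 → Meets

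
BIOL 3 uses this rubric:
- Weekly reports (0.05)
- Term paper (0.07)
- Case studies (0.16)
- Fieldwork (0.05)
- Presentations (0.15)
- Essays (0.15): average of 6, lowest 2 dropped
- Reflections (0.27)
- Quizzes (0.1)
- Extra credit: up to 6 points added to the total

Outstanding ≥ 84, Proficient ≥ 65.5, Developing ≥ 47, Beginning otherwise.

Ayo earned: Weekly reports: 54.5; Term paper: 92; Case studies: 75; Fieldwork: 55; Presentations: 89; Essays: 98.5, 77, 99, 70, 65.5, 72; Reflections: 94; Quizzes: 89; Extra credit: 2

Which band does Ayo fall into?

Essays: drop 65.5, 70 → average of remaining 4 = 346.5/4 = 86.625
Weighted total:
  Weekly reports 54.5 × 0.05 = 2.725
  Term paper 92 × 0.07 = 6.44
  Case studies 75 × 0.16 = 12
  Fieldwork 55 × 0.05 = 2.75
  Presentations 89 × 0.15 = 13.35
  Essays 86.625 × 0.15 = 12.99375
  Reflections 94 × 0.27 = 25.38
  Quizzes 89 × 0.1 = 8.9
Sum = 84.53875
Extra credit: 84.53875 + 2 = 86.53875
86.53875 ≥ 84 → Outstanding

Outstanding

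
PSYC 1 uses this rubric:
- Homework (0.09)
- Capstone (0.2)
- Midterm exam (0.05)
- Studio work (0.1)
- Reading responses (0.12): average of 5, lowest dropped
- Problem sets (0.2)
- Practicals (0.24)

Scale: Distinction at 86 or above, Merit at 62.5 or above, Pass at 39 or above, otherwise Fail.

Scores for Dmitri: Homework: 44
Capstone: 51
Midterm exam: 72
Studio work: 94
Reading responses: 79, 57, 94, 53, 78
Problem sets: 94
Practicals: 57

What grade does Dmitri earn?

Reading responses: drop 53 → average of remaining 4 = 308/4 = 77
Weighted total:
  Homework 44 × 0.09 = 3.96
  Capstone 51 × 0.2 = 10.2
  Midterm exam 72 × 0.05 = 3.6
  Studio work 94 × 0.1 = 9.4
  Reading responses 77 × 0.12 = 9.24
  Problem sets 94 × 0.2 = 18.8
  Practicals 57 × 0.24 = 13.68
Sum = 68.88
68.88 is ≥ 62.5 and < 86 → Merit

Merit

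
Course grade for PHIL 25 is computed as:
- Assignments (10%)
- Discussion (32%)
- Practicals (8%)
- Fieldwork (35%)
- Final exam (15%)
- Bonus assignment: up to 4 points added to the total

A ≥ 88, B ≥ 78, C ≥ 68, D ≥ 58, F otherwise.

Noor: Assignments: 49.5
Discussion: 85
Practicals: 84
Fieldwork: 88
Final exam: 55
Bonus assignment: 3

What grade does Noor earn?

B

Weighted total:
  Assignments 49.5 × 0.1 = 4.95
  Discussion 85 × 0.32 = 27.2
  Practicals 84 × 0.08 = 6.72
  Fieldwork 88 × 0.35 = 30.8
  Final exam 55 × 0.15 = 8.25
Sum = 77.92
Bonus assignment: 77.92 + 3 = 80.92
80.92 is ≥ 78 and < 88 → B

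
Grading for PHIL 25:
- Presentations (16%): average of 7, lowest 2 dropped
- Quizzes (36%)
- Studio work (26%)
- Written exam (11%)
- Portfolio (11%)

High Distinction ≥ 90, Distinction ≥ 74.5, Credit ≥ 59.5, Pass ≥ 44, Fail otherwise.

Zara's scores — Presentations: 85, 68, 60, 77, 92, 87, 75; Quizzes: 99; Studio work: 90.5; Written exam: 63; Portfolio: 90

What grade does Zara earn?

Distinction

Presentations: drop 60, 68 → average of remaining 5 = 416/5 = 83.2
Weighted total:
  Presentations 83.2 × 0.16 = 13.312
  Quizzes 99 × 0.36 = 35.64
  Studio work 90.5 × 0.26 = 23.53
  Written exam 63 × 0.11 = 6.93
  Portfolio 90 × 0.11 = 9.9
Sum = 89.312
89.312 is ≥ 74.5 and < 90 → Distinction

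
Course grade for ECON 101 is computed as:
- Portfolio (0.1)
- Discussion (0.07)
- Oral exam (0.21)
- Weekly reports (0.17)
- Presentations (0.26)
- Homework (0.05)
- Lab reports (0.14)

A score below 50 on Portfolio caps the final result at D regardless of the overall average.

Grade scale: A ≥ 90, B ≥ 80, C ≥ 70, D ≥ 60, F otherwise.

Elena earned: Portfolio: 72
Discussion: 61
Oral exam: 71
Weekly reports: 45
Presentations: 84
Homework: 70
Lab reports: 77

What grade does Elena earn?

C

Portfolio score 72 ≥ 50: minimum met.
Weighted total:
  Portfolio 72 × 0.1 = 7.2
  Discussion 61 × 0.07 = 4.27
  Oral exam 71 × 0.21 = 14.91
  Weekly reports 45 × 0.17 = 7.65
  Presentations 84 × 0.26 = 21.84
  Homework 70 × 0.05 = 3.5
  Lab reports 77 × 0.14 = 10.78
Sum = 70.15
70.15 is ≥ 70 and < 80 → C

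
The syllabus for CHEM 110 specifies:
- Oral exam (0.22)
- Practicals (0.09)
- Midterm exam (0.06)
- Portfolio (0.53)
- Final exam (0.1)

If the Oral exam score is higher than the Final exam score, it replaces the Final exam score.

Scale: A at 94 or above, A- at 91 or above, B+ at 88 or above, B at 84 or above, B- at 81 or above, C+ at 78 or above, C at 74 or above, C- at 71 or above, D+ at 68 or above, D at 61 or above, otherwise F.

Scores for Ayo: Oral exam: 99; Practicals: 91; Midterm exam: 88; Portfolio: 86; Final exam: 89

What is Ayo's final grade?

B+

Oral exam (99) > Final exam (89), so Final exam counts as 99.
Weighted total:
  Oral exam 99 × 0.22 = 21.78
  Practicals 91 × 0.09 = 8.19
  Midterm exam 88 × 0.06 = 5.28
  Portfolio 86 × 0.53 = 45.58
  Final exam 99 × 0.1 = 9.9
Sum = 90.73
90.73 is ≥ 88 and < 91 → B+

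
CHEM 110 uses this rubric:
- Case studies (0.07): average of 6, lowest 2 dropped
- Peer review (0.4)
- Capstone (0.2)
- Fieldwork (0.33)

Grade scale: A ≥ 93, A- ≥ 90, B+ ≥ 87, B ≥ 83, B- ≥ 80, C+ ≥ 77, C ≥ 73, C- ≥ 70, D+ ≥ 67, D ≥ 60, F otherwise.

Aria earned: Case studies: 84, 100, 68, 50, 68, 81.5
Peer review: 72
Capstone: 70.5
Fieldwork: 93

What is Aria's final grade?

Case studies: drop 50, 68 → average of remaining 4 = 333.5/4 = 83.375
Weighted total:
  Case studies 83.375 × 0.07 = 5.83625
  Peer review 72 × 0.4 = 28.8
  Capstone 70.5 × 0.2 = 14.1
  Fieldwork 93 × 0.33 = 30.69
Sum = 79.42625
79.42625 is ≥ 77 and < 80 → C+

C+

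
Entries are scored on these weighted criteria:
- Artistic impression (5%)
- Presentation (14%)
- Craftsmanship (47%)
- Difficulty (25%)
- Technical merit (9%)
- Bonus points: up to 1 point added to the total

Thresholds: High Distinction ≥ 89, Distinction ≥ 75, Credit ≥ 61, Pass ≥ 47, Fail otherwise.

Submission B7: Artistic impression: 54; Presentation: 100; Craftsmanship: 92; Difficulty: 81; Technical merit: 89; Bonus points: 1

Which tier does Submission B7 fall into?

High Distinction

Weighted total:
  Artistic impression 54 × 0.05 = 2.7
  Presentation 100 × 0.14 = 14
  Craftsmanship 92 × 0.47 = 43.24
  Difficulty 81 × 0.25 = 20.25
  Technical merit 89 × 0.09 = 8.01
Sum = 88.2
Bonus points: 88.2 + 1 = 89.2
89.2 ≥ 89 → High Distinction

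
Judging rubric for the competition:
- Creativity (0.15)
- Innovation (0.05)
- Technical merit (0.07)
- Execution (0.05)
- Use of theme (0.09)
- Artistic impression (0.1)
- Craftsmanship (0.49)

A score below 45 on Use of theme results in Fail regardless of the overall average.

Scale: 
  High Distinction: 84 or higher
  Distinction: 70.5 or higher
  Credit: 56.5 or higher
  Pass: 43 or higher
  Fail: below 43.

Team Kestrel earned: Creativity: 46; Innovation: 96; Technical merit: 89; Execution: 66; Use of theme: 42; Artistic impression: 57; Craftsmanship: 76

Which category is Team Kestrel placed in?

Use of theme score 42 < 45: minimum not met.
Weighted total:
  Creativity 46 × 0.15 = 6.9
  Innovation 96 × 0.05 = 4.8
  Technical merit 89 × 0.07 = 6.23
  Execution 66 × 0.05 = 3.3
  Use of theme 42 × 0.09 = 3.78
  Artistic impression 57 × 0.1 = 5.7
  Craftsmanship 76 × 0.49 = 37.24
Sum = 67.95
Because the Use of theme minimum was not met, the result is Fail.

Fail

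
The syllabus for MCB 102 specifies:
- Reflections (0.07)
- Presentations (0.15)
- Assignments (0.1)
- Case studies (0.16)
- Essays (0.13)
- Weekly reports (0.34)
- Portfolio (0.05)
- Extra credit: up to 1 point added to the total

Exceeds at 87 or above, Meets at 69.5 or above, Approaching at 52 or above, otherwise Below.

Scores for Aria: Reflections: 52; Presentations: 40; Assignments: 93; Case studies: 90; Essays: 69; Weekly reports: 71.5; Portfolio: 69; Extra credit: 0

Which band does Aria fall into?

Meets

Weighted total:
  Reflections 52 × 0.07 = 3.64
  Presentations 40 × 0.15 = 6
  Assignments 93 × 0.1 = 9.3
  Case studies 90 × 0.16 = 14.4
  Essays 69 × 0.13 = 8.97
  Weekly reports 71.5 × 0.34 = 24.31
  Portfolio 69 × 0.05 = 3.45
Sum = 70.07
Extra credit: 70.07 + 0 = 70.07
70.07 is ≥ 69.5 and < 87 → Meets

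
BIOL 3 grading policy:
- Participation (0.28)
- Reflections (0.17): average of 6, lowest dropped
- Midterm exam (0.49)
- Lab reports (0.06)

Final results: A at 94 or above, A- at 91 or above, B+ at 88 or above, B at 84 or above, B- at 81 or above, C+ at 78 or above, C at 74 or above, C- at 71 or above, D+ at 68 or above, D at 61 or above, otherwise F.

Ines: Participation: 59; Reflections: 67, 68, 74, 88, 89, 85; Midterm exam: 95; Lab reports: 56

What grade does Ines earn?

Reflections: drop 67 → average of remaining 5 = 404/5 = 80.8
Weighted total:
  Participation 59 × 0.28 = 16.52
  Reflections 80.8 × 0.17 = 13.736
  Midterm exam 95 × 0.49 = 46.55
  Lab reports 56 × 0.06 = 3.36
Sum = 80.166
80.166 is ≥ 78 and < 81 → C+

C+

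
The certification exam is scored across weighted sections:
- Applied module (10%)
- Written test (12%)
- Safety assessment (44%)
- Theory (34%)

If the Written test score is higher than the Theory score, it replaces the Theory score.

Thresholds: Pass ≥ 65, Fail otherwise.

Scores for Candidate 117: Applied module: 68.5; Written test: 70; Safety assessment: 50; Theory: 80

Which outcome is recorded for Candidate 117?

Fail

Written test (70) ≤ Theory (80), so Theory stays at 80.
Weighted total:
  Applied module 68.5 × 0.1 = 6.85
  Written test 70 × 0.12 = 8.4
  Safety assessment 50 × 0.44 = 22
  Theory 80 × 0.34 = 27.2
Sum = 64.45
64.45 < 65 → Fail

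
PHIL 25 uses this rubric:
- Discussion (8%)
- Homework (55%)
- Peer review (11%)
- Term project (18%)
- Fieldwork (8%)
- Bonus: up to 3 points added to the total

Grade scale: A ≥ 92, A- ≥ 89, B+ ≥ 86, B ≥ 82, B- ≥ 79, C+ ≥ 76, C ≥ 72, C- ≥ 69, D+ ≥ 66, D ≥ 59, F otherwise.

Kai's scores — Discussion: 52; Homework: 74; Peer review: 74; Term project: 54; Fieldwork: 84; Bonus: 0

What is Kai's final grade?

Weighted total:
  Discussion 52 × 0.08 = 4.16
  Homework 74 × 0.55 = 40.7
  Peer review 74 × 0.11 = 8.14
  Term project 54 × 0.18 = 9.72
  Fieldwork 84 × 0.08 = 6.72
Sum = 69.44
Bonus: 69.44 + 0 = 69.44
69.44 is ≥ 69 and < 72 → C-

C-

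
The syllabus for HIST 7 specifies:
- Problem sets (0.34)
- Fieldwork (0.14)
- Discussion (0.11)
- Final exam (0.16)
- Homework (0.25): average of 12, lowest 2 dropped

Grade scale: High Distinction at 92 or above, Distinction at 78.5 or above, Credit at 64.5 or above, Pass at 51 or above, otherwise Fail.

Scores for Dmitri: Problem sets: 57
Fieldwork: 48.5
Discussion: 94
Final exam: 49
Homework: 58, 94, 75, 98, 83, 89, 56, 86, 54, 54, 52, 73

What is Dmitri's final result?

Homework: drop 52, 54 → average of remaining 10 = 766/10 = 76.6
Weighted total:
  Problem sets 57 × 0.34 = 19.38
  Fieldwork 48.5 × 0.14 = 6.79
  Discussion 94 × 0.11 = 10.34
  Final exam 49 × 0.16 = 7.84
  Homework 76.6 × 0.25 = 19.15
Sum = 63.5
63.5 is ≥ 51 and < 64.5 → Pass

Pass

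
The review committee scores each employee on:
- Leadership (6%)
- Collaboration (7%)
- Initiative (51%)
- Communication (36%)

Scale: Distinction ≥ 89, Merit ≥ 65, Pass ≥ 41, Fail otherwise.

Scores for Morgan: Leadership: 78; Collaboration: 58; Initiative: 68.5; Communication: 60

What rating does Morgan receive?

Merit

Weighted total:
  Leadership 78 × 0.06 = 4.68
  Collaboration 58 × 0.07 = 4.06
  Initiative 68.5 × 0.51 = 34.935
  Communication 60 × 0.36 = 21.6
Sum = 65.275
65.275 is ≥ 65 and < 89 → Merit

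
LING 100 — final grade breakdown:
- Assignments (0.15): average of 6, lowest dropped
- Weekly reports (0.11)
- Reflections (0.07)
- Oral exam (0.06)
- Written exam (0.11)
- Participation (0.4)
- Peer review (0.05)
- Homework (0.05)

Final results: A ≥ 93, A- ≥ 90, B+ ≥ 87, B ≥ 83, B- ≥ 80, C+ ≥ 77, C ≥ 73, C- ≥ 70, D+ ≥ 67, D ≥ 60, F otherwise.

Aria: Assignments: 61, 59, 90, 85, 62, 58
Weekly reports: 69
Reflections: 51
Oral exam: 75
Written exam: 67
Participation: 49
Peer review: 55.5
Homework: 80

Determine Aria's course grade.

Assignments: drop 58 → average of remaining 5 = 357/5 = 71.4
Weighted total:
  Assignments 71.4 × 0.15 = 10.71
  Weekly reports 69 × 0.11 = 7.59
  Reflections 51 × 0.07 = 3.57
  Oral exam 75 × 0.06 = 4.5
  Written exam 67 × 0.11 = 7.37
  Participation 49 × 0.4 = 19.6
  Peer review 55.5 × 0.05 = 2.775
  Homework 80 × 0.05 = 4
Sum = 60.115
60.115 is ≥ 60 and < 67 → D

D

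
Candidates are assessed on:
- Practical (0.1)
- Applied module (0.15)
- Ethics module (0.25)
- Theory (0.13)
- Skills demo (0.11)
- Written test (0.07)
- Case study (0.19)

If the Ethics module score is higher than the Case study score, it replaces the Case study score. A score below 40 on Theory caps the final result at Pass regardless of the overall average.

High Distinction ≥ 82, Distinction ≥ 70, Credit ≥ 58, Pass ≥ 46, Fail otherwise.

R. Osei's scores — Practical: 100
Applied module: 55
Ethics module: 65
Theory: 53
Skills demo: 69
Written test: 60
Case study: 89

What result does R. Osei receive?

Ethics module (65) ≤ Case study (89), so Case study stays at 89.
Theory score 53 ≥ 40: minimum met.
Weighted total:
  Practical 100 × 0.1 = 10
  Applied module 55 × 0.15 = 8.25
  Ethics module 65 × 0.25 = 16.25
  Theory 53 × 0.13 = 6.89
  Skills demo 69 × 0.11 = 7.59
  Written test 60 × 0.07 = 4.2
  Case study 89 × 0.19 = 16.91
Sum = 70.09
70.09 is ≥ 70 and < 82 → Distinction

Distinction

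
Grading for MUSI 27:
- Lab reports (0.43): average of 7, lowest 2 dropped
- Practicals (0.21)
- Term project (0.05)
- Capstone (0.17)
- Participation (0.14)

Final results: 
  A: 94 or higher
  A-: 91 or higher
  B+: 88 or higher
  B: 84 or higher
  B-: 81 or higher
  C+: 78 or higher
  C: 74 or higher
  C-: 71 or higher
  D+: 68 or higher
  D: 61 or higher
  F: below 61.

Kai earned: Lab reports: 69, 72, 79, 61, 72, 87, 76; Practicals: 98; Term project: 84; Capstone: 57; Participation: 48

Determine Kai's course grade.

Lab reports: drop 61, 69 → average of remaining 5 = 386/5 = 77.2
Weighted total:
  Lab reports 77.2 × 0.43 = 33.196
  Practicals 98 × 0.21 = 20.58
  Term project 84 × 0.05 = 4.2
  Capstone 57 × 0.17 = 9.69
  Participation 48 × 0.14 = 6.72
Sum = 74.386
74.386 is ≥ 74 and < 78 → C

C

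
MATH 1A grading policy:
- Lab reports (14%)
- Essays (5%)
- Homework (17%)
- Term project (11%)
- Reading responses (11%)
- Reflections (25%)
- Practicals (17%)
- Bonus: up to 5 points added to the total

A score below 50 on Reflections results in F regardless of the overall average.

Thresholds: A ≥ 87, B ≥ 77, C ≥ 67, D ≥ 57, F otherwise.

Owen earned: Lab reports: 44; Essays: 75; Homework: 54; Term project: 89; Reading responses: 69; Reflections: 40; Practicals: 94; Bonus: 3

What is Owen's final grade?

Reflections score 40 < 50: minimum not met.
Weighted total:
  Lab reports 44 × 0.14 = 6.16
  Essays 75 × 0.05 = 3.75
  Homework 54 × 0.17 = 9.18
  Term project 89 × 0.11 = 9.79
  Reading responses 69 × 0.11 = 7.59
  Reflections 40 × 0.25 = 10
  Practicals 94 × 0.17 = 15.98
Sum = 62.45
Bonus: 62.45 + 3 = 65.45
Because the Reflections minimum was not met, the result is F.

F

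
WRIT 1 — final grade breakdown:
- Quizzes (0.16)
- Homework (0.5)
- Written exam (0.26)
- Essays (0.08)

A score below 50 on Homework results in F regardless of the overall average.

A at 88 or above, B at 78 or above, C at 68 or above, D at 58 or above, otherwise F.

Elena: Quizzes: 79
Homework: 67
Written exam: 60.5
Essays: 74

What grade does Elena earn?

Homework score 67 ≥ 50: minimum met.
Weighted total:
  Quizzes 79 × 0.16 = 12.64
  Homework 67 × 0.5 = 33.5
  Written exam 60.5 × 0.26 = 15.73
  Essays 74 × 0.08 = 5.92
Sum = 67.79
67.79 is ≥ 58 and < 68 → D

D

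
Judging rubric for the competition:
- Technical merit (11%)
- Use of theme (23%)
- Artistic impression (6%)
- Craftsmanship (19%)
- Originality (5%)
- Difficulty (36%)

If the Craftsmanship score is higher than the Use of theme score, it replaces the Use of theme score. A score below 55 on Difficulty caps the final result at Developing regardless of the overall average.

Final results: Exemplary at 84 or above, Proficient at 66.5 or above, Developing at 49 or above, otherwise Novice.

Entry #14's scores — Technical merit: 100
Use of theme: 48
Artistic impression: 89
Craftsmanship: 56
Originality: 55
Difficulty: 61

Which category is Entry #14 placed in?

Developing

Craftsmanship (56) > Use of theme (48), so Use of theme counts as 56.
Difficulty score 61 ≥ 55: minimum met.
Weighted total:
  Technical merit 100 × 0.11 = 11
  Use of theme 56 × 0.23 = 12.88
  Artistic impression 89 × 0.06 = 5.34
  Craftsmanship 56 × 0.19 = 10.64
  Originality 55 × 0.05 = 2.75
  Difficulty 61 × 0.36 = 21.96
Sum = 64.57
64.57 is ≥ 49 and < 66.5 → Developing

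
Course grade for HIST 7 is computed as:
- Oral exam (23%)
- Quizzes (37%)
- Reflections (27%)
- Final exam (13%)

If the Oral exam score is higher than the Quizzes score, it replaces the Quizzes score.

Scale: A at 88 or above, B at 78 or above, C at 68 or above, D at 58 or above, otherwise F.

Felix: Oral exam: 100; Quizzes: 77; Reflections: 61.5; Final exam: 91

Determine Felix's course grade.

Oral exam (100) > Quizzes (77), so Quizzes counts as 100.
Weighted total:
  Oral exam 100 × 0.23 = 23
  Quizzes 100 × 0.37 = 37
  Reflections 61.5 × 0.27 = 16.605
  Final exam 91 × 0.13 = 11.83
Sum = 88.435
88.435 ≥ 88 → A

A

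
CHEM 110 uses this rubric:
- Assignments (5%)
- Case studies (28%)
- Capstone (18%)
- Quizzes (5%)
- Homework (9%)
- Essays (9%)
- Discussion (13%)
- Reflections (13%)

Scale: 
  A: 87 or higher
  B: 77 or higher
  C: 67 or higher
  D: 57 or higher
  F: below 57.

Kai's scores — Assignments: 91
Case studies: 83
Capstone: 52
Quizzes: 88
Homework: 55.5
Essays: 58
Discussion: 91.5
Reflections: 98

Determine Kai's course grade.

C

Weighted total:
  Assignments 91 × 0.05 = 4.55
  Case studies 83 × 0.28 = 23.24
  Capstone 52 × 0.18 = 9.36
  Quizzes 88 × 0.05 = 4.4
  Homework 55.5 × 0.09 = 4.995
  Essays 58 × 0.09 = 5.22
  Discussion 91.5 × 0.13 = 11.895
  Reflections 98 × 0.13 = 12.74
Sum = 76.4
76.4 is ≥ 67 and < 77 → C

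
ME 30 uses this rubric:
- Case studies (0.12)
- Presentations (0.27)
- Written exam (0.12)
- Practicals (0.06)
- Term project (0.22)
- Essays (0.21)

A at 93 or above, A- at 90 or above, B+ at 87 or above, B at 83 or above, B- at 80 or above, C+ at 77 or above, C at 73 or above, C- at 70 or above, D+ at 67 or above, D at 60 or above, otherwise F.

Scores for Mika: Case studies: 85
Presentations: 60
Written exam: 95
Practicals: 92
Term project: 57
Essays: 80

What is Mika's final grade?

C-

Weighted total:
  Case studies 85 × 0.12 = 10.2
  Presentations 60 × 0.27 = 16.2
  Written exam 95 × 0.12 = 11.4
  Practicals 92 × 0.06 = 5.52
  Term project 57 × 0.22 = 12.54
  Essays 80 × 0.21 = 16.8
Sum = 72.66
72.66 is ≥ 70 and < 73 → C-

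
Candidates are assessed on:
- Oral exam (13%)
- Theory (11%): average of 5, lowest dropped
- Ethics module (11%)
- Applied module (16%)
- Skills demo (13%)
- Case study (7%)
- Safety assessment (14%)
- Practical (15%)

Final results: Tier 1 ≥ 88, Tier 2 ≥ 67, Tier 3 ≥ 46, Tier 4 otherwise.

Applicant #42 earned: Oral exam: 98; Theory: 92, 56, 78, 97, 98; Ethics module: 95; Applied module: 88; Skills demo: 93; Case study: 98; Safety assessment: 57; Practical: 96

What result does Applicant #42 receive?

Tier 1

Theory: drop 56 → average of remaining 4 = 365/4 = 91.25
Weighted total:
  Oral exam 98 × 0.13 = 12.74
  Theory 91.25 × 0.11 = 10.0375
  Ethics module 95 × 0.11 = 10.45
  Applied module 88 × 0.16 = 14.08
  Skills demo 93 × 0.13 = 12.09
  Case study 98 × 0.07 = 6.86
  Safety assessment 57 × 0.14 = 7.98
  Practical 96 × 0.15 = 14.4
Sum = 88.6375
88.6375 ≥ 88 → Tier 1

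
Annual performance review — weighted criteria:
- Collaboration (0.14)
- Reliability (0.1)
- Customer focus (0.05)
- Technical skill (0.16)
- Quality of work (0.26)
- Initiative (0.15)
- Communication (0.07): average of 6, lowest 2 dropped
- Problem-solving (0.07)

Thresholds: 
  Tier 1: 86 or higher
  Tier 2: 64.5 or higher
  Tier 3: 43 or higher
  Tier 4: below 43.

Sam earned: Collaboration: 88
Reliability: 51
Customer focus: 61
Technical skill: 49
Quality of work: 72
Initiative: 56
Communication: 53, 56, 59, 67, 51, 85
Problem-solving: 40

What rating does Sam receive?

Tier 3

Communication: drop 51, 53 → average of remaining 4 = 267/4 = 66.75
Weighted total:
  Collaboration 88 × 0.14 = 12.32
  Reliability 51 × 0.1 = 5.1
  Customer focus 61 × 0.05 = 3.05
  Technical skill 49 × 0.16 = 7.84
  Quality of work 72 × 0.26 = 18.72
  Initiative 56 × 0.15 = 8.4
  Communication 66.75 × 0.07 = 4.6725
  Problem-solving 40 × 0.07 = 2.8
Sum = 62.9025
62.9025 is ≥ 43 and < 64.5 → Tier 3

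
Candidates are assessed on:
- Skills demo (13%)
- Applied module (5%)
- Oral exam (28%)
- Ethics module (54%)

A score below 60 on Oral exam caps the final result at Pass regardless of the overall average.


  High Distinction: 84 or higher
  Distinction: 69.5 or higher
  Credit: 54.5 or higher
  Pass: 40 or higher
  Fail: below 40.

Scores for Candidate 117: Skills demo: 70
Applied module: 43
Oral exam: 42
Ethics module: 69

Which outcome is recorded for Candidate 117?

Pass

Oral exam score 42 < 60: minimum not met.
Weighted total:
  Skills demo 70 × 0.13 = 9.1
  Applied module 43 × 0.05 = 2.15
  Oral exam 42 × 0.28 = 11.76
  Ethics module 69 × 0.54 = 37.26
Sum = 60.27
60.27 would be Credit; cap at Pass applies → Pass.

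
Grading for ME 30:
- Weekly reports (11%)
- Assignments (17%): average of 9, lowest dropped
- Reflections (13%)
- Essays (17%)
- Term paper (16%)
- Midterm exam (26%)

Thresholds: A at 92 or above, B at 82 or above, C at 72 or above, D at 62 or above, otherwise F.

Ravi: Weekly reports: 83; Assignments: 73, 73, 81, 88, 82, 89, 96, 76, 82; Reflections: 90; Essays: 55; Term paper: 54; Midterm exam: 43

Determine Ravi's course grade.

D

Assignments: drop 73 → average of remaining 8 = 667/8 = 83.375
Weighted total:
  Weekly reports 83 × 0.11 = 9.13
  Assignments 83.375 × 0.17 = 14.17375
  Reflections 90 × 0.13 = 11.7
  Essays 55 × 0.17 = 9.35
  Term paper 54 × 0.16 = 8.64
  Midterm exam 43 × 0.26 = 11.18
Sum = 64.17375
64.17375 is ≥ 62 and < 72 → D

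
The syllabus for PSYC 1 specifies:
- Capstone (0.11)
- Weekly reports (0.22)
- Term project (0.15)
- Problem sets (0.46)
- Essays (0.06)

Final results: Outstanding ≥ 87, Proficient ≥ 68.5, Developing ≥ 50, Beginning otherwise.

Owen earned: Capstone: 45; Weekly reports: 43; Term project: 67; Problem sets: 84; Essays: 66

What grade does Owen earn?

Developing

Weighted total:
  Capstone 45 × 0.11 = 4.95
  Weekly reports 43 × 0.22 = 9.46
  Term project 67 × 0.15 = 10.05
  Problem sets 84 × 0.46 = 38.64
  Essays 66 × 0.06 = 3.96
Sum = 67.06
67.06 is ≥ 50 and < 68.5 → Developing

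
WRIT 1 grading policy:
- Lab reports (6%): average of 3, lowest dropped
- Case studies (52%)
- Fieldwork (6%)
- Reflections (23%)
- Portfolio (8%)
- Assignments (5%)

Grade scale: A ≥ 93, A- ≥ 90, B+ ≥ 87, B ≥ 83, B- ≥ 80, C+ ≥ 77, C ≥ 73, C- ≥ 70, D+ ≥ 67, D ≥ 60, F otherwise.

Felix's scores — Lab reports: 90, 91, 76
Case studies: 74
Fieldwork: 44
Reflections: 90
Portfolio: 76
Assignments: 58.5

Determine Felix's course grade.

C

Lab reports: drop 76 → average of remaining 2 = 181/2 = 90.5
Weighted total:
  Lab reports 90.5 × 0.06 = 5.43
  Case studies 74 × 0.52 = 38.48
  Fieldwork 44 × 0.06 = 2.64
  Reflections 90 × 0.23 = 20.7
  Portfolio 76 × 0.08 = 6.08
  Assignments 58.5 × 0.05 = 2.925
Sum = 76.255
76.255 is ≥ 73 and < 77 → C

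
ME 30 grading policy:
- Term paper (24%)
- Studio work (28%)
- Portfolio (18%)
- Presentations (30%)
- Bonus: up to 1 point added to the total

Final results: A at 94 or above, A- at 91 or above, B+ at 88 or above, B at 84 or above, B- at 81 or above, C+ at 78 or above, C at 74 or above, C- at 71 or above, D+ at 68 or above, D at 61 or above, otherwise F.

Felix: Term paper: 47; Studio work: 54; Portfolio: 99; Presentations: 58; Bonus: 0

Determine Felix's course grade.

Weighted total:
  Term paper 47 × 0.24 = 11.28
  Studio work 54 × 0.28 = 15.12
  Portfolio 99 × 0.18 = 17.82
  Presentations 58 × 0.3 = 17.4
Sum = 61.62
Bonus: 61.62 + 0 = 61.62
61.62 is ≥ 61 and < 68 → D

D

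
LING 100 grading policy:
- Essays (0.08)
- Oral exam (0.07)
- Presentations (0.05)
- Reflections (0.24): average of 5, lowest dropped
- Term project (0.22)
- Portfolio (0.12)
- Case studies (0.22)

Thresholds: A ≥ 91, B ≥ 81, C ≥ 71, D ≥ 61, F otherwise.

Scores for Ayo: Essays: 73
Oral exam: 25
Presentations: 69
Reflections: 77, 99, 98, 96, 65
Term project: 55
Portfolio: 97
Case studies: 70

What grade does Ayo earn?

C

Reflections: drop 65 → average of remaining 4 = 370/4 = 92.5
Weighted total:
  Essays 73 × 0.08 = 5.84
  Oral exam 25 × 0.07 = 1.75
  Presentations 69 × 0.05 = 3.45
  Reflections 92.5 × 0.24 = 22.2
  Term project 55 × 0.22 = 12.1
  Portfolio 97 × 0.12 = 11.64
  Case studies 70 × 0.22 = 15.4
Sum = 72.38
72.38 is ≥ 71 and < 81 → C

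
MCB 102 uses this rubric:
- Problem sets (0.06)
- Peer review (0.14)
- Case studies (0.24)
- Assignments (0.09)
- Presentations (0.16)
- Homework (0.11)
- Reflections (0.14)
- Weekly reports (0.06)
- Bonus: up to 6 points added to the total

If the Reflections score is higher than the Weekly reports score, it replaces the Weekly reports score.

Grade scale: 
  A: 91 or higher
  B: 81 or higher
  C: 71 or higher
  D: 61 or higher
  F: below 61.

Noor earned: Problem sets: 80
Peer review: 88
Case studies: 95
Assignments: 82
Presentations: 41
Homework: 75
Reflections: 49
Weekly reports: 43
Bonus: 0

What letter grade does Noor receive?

C

Reflections (49) > Weekly reports (43), so Weekly reports counts as 49.
Weighted total:
  Problem sets 80 × 0.06 = 4.8
  Peer review 88 × 0.14 = 12.32
  Case studies 95 × 0.24 = 22.8
  Assignments 82 × 0.09 = 7.38
  Presentations 41 × 0.16 = 6.56
  Homework 75 × 0.11 = 8.25
  Reflections 49 × 0.14 = 6.86
  Weekly reports 49 × 0.06 = 2.94
Sum = 71.91
Bonus: 71.91 + 0 = 71.91
71.91 is ≥ 71 and < 81 → C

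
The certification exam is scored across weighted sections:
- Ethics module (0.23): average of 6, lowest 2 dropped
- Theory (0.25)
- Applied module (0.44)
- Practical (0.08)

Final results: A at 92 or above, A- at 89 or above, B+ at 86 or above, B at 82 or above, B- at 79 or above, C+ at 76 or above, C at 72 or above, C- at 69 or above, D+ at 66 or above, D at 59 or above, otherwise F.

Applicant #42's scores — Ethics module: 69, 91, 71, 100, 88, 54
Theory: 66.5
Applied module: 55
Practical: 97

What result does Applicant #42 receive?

D+

Ethics module: drop 54, 69 → average of remaining 4 = 350/4 = 87.5
Weighted total:
  Ethics module 87.5 × 0.23 = 20.125
  Theory 66.5 × 0.25 = 16.625
  Applied module 55 × 0.44 = 24.2
  Practical 97 × 0.08 = 7.76
Sum = 68.71
68.71 is ≥ 66 and < 69 → D+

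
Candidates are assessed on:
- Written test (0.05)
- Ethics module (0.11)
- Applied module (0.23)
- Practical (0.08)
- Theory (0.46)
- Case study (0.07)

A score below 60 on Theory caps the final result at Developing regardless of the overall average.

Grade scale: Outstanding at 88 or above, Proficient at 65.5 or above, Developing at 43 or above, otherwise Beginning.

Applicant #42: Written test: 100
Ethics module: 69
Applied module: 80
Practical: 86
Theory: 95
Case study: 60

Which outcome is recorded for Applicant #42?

Proficient

Theory score 95 ≥ 60: minimum met.
Weighted total:
  Written test 100 × 0.05 = 5
  Ethics module 69 × 0.11 = 7.59
  Applied module 80 × 0.23 = 18.4
  Practical 86 × 0.08 = 6.88
  Theory 95 × 0.46 = 43.7
  Case study 60 × 0.07 = 4.2
Sum = 85.77
85.77 is ≥ 65.5 and < 88 → Proficient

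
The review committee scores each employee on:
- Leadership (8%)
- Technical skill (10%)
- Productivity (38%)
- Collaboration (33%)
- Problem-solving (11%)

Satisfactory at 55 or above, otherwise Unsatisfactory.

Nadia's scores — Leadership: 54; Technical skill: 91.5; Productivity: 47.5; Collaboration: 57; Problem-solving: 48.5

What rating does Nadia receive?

Satisfactory

Weighted total:
  Leadership 54 × 0.08 = 4.32
  Technical skill 91.5 × 0.1 = 9.15
  Productivity 47.5 × 0.38 = 18.05
  Collaboration 57 × 0.33 = 18.81
  Problem-solving 48.5 × 0.11 = 5.335
Sum = 55.665
55.665 ≥ 55 → Satisfactory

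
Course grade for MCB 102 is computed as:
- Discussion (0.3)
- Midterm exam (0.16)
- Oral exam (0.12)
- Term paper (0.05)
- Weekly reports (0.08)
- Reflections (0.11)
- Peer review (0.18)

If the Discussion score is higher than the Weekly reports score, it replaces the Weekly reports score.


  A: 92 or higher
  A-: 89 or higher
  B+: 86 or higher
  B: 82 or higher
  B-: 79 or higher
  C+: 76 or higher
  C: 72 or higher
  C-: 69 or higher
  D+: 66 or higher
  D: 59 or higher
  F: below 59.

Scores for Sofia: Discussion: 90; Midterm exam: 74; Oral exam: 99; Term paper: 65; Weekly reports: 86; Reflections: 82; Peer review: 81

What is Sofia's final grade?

Discussion (90) > Weekly reports (86), so Weekly reports counts as 90.
Weighted total:
  Discussion 90 × 0.3 = 27
  Midterm exam 74 × 0.16 = 11.84
  Oral exam 99 × 0.12 = 11.88
  Term paper 65 × 0.05 = 3.25
  Weekly reports 90 × 0.08 = 7.2
  Reflections 82 × 0.11 = 9.02
  Peer review 81 × 0.18 = 14.58
Sum = 84.77
84.77 is ≥ 82 and < 86 → B

B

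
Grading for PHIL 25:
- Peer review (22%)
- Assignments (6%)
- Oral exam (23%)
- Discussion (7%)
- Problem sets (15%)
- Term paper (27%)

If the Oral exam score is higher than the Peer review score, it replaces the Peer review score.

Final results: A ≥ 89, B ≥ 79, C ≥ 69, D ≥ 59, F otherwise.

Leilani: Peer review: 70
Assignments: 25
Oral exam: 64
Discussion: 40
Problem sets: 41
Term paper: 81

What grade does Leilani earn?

Oral exam (64) ≤ Peer review (70), so Peer review stays at 70.
Weighted total:
  Peer review 70 × 0.22 = 15.4
  Assignments 25 × 0.06 = 1.5
  Oral exam 64 × 0.23 = 14.72
  Discussion 40 × 0.07 = 2.8
  Problem sets 41 × 0.15 = 6.15
  Term paper 81 × 0.27 = 21.87
Sum = 62.44
62.44 is ≥ 59 and < 69 → D

D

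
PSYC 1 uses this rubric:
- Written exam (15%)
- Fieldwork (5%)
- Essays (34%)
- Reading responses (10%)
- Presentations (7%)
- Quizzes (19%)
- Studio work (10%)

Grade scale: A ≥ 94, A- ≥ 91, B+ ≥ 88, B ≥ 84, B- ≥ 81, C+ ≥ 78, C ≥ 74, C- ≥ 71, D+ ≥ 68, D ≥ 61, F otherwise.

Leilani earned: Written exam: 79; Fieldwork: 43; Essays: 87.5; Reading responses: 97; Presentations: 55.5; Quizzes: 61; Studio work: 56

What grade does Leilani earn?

Weighted total:
  Written exam 79 × 0.15 = 11.85
  Fieldwork 43 × 0.05 = 2.15
  Essays 87.5 × 0.34 = 29.75
  Reading responses 97 × 0.1 = 9.7
  Presentations 55.5 × 0.07 = 3.885
  Quizzes 61 × 0.19 = 11.59
  Studio work 56 × 0.1 = 5.6
Sum = 74.525
74.525 is ≥ 74 and < 78 → C

C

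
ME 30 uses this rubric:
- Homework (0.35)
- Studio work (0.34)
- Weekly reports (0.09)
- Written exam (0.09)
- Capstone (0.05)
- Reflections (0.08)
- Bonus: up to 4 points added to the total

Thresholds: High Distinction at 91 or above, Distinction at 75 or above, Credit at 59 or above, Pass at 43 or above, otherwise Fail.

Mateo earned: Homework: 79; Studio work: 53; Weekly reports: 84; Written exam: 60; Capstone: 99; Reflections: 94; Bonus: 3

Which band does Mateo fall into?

Weighted total:
  Homework 79 × 0.35 = 27.65
  Studio work 53 × 0.34 = 18.02
  Weekly reports 84 × 0.09 = 7.56
  Written exam 60 × 0.09 = 5.4
  Capstone 99 × 0.05 = 4.95
  Reflections 94 × 0.08 = 7.52
Sum = 71.1
Bonus: 71.1 + 3 = 74.1
74.1 is ≥ 59 and < 75 → Credit

Credit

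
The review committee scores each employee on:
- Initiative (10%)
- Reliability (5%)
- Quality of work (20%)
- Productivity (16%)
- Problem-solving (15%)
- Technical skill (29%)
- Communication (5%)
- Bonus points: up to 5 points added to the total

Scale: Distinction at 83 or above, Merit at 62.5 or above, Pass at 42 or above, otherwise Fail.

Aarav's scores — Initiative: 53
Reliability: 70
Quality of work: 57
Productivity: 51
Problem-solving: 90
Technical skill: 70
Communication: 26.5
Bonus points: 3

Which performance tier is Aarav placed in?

Weighted total:
  Initiative 53 × 0.1 = 5.3
  Reliability 70 × 0.05 = 3.5
  Quality of work 57 × 0.2 = 11.4
  Productivity 51 × 0.16 = 8.16
  Problem-solving 90 × 0.15 = 13.5
  Technical skill 70 × 0.29 = 20.3
  Communication 26.5 × 0.05 = 1.325
Sum = 63.485
Bonus points: 63.485 + 3 = 66.485
66.485 is ≥ 62.5 and < 83 → Merit

Merit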